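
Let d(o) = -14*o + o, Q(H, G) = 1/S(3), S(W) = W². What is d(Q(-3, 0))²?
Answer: 169/81 ≈ 2.0864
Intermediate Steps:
Q(H, G) = ⅑ (Q(H, G) = 1/(3²) = 1/9 = ⅑)
d(o) = -13*o
d(Q(-3, 0))² = (-13*⅑)² = (-13/9)² = 169/81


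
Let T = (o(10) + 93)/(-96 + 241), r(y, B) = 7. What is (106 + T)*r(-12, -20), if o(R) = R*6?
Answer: 108661/145 ≈ 749.39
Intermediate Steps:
o(R) = 6*R
T = 153/145 (T = (6*10 + 93)/(-96 + 241) = (60 + 93)/145 = 153*(1/145) = 153/145 ≈ 1.0552)
(106 + T)*r(-12, -20) = (106 + 153/145)*7 = (15523/145)*7 = 108661/145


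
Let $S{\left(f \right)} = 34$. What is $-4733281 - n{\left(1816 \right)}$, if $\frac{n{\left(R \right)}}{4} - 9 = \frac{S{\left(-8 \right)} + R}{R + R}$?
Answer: $- \frac{2148926843}{454} \approx -4.7333 \cdot 10^{6}$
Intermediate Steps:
$n{\left(R \right)} = 36 + \frac{2 \left(34 + R\right)}{R}$ ($n{\left(R \right)} = 36 + 4 \frac{34 + R}{R + R} = 36 + 4 \frac{34 + R}{2 R} = 36 + \frac{2 \left(34 + R\right)}{R}$)
$-4733281 - n{\left(1816 \right)} = -4733281 - \left(38 + \frac{68}{1816}\right) = -4733281 - \left(38 + 68 \cdot \frac{1}{1816}\right) = -4733281 - \left(38 + \frac{17}{454}\right) = -4733281 - \frac{17269}{454} = - \frac{2148926843}{454}$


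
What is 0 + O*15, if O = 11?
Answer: 165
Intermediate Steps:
0 + O*15 = 0 + 11*15 = 0 + 165 = 165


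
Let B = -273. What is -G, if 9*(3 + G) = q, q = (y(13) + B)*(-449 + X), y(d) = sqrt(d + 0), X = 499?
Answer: 4559/3 - 50*sqrt(13)/9 ≈ 1499.6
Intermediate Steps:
y(d) = sqrt(d)
q = -13650 + 50*sqrt(13) (q = (sqrt(13) - 273)*(-449 + 499) = (-273 + sqrt(13))*50 = -13650 + 50*sqrt(13) ≈ -13470.)
G = -4559/3 + 50*sqrt(13)/9 (G = -3 + (-13650 + 50*sqrt(13))/9 = -3 + (-4550/3 + 50*sqrt(13)/9) = -4559/3 + 50*sqrt(13)/9 ≈ -1499.6)
-G = -(-4559/3 + 50*sqrt(13)/9) = 4559/3 - 50*sqrt(13)/9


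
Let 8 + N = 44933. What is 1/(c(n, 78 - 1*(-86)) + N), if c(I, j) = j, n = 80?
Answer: 1/45089 ≈ 2.2178e-5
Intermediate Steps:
N = 44925 (N = -8 + 44933 = 44925)
1/(c(n, 78 - 1*(-86)) + N) = 1/((78 - 1*(-86)) + 44925) = 1/((78 + 86) + 44925) = 1/(164 + 44925) = 1/45089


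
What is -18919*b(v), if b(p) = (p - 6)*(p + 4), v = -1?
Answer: 397299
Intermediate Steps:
b(p) = (-6 + p)*(4 + p)
-18919*b(v) = -18919*(-24 + (-1)² - 2*(-1)) = -18919*(-24 + 1 + 2) = -18919*(-21) = 397299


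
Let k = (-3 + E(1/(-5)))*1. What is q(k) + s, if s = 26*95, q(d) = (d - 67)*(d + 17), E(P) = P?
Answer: 37531/25 ≈ 1501.2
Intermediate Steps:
k = -16/5 (k = (-3 + 1/(-5))*1 = (-3 - ⅕)*1 = -16/5*1 = -16/5 ≈ -3.2000)
q(d) = (-67 + d)*(17 + d)
s = 2470
q(k) + s = (-1139 + (-16/5)² - 50*(-16/5)) + 2470 = (-1139 + 256/25 + 160) + 2470 = -24219/25 + 2470 = 37531/25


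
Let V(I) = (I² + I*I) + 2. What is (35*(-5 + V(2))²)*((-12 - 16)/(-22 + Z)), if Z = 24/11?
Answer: 134750/109 ≈ 1236.2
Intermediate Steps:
V(I) = 2 + 2*I² (V(I) = (I² + I²) + 2 = 2*I² + 2 = 2 + 2*I²)
Z = 24/11 (Z = 24*(1/11) = 24/11 ≈ 2.1818)
(35*(-5 + V(2))²)*((-12 - 16)/(-22 + Z)) = (35*(-5 + (2 + 2*2²))²)*((-12 - 16)/(-22 + 24/11)) = (35*(-5 + (2 + 2*4))²)*(-28/(-218/11)) = (35*(-5 + (2 + 8))²)*(-28*(-11/218)) = (35*(-5 + 10)²)*(154/109) = (35*5²)*(154/109) = (35*25)*(154/109) = 875*(154/109) = 134750/109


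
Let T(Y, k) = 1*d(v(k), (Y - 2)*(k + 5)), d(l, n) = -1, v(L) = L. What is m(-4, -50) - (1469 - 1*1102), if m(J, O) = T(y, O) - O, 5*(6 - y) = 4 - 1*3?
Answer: -318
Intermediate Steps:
y = 29/5 (y = 6 - (4 - 1*3)/5 = 6 - (4 - 3)/5 = 6 - ⅕*1 = 6 - ⅕ = 29/5 ≈ 5.8000)
T(Y, k) = -1 (T(Y, k) = 1*(-1) = -1)
m(J, O) = -1 - O
m(-4, -50) - (1469 - 1*1102) = (-1 - 1*(-50)) - (1469 - 1*1102) = (-1 + 50) - (1469 - 1102) = 49 - 1*367 = 49 - 367 = -318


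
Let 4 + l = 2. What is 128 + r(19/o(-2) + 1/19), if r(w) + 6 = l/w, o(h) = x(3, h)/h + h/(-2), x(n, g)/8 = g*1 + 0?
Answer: 22399/185 ≈ 121.08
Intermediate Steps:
l = -2 (l = -4 + 2 = -2)
x(n, g) = 8*g (x(n, g) = 8*(g*1 + 0) = 8*(g + 0) = 8*g)
o(h) = 8 - h/2 (o(h) = (8*h)/h + h/(-2) = 8 + h*(-½) = 8 - h/2)
r(w) = -6 - 2/w
128 + r(19/o(-2) + 1/19) = 128 + (-6 - 2/(19/(8 - ½*(-2)) + 1/19)) = 128 + (-6 - 2/(19/(8 + 1) + 1*(1/19))) = 128 + (-6 - 2/(19/9 + 1/19)) = 128 + (-6 - 2/370/171) = 128 + (-6 - 2*171/370) = 128 + (-6 - 171/185) = 128 - 1281/185 = 22399/185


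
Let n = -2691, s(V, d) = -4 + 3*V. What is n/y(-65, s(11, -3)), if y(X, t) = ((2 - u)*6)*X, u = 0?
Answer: 69/20 ≈ 3.4500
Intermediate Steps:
y(X, t) = 12*X (y(X, t) = ((2 - 1*0)*6)*X = ((2 + 0)*6)*X = (2*6)*X = 12*X)
n/y(-65, s(11, -3)) = -2691/(12*(-65)) = -2691/(-780) = -2691*(-1/780) = 69/20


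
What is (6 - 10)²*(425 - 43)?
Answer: 6112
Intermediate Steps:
(6 - 10)²*(425 - 43) = (-4)²*382 = 16*382 = 6112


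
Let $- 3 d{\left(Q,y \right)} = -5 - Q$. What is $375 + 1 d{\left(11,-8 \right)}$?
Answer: $\frac{1141}{3} \approx 380.33$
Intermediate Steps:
$d{\left(Q,y \right)} = \frac{5}{3} + \frac{Q}{3}$ ($d{\left(Q,y \right)} = - \frac{-5 - Q}{3} = \frac{5}{3} + \frac{Q}{3}$)
$375 + 1 d{\left(11,-8 \right)} = 375 + 1 \left(\frac{5}{3} + \frac{1}{3} \cdot 11\right) = 375 + 1 \left(\frac{5}{3} + \frac{11}{3}\right) = 375 + 1 \cdot \frac{16}{3} = 375 + \frac{16}{3} = \frac{1141}{3}$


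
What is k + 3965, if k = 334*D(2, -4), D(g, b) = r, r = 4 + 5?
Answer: 6971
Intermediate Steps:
r = 9
D(g, b) = 9
k = 3006 (k = 334*9 = 3006)
k + 3965 = 3006 + 3965 = 6971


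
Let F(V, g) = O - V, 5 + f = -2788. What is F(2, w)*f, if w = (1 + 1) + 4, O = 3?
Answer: -2793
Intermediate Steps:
f = -2793 (f = -5 - 2788 = -2793)
w = 6 (w = 2 + 4 = 6)
F(V, g) = 3 - V
F(2, w)*f = (3 - 1*2)*(-2793) = (3 - 2)*(-2793) = 1*(-2793) = -2793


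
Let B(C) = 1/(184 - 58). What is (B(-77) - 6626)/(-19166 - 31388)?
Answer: 834875/6369804 ≈ 0.13107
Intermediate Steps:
B(C) = 1/126
(B(-77) - 6626)/(-19166 - 31388) = (1/126 - 6626)/(-19166 - 31388) = -834875/126/(-50554) = -834875/126*(-1/50554) = 834875/6369804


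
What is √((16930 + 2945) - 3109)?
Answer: √16766 ≈ 129.48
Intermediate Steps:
√((16930 + 2945) - 3109) = √(19875 - 3109) = √16766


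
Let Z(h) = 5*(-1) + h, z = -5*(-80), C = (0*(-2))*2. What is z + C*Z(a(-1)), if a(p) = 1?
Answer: 400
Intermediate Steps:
C = 0 (C = 0*2 = 0)
z = 400
Z(h) = -5 + h
z + C*Z(a(-1)) = 400 + 0*(-5 + 1) = 400 + 0*(-4) = 400 + 0 = 400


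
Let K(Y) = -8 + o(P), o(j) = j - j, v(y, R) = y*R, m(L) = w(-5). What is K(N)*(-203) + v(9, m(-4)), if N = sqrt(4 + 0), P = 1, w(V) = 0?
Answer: 1624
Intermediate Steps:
m(L) = 0
v(y, R) = R*y
N = 2 (N = sqrt(4) = 2)
o(j) = 0
K(Y) = -8 (K(Y) = -8 + 0 = -8)
K(N)*(-203) + v(9, m(-4)) = -8*(-203) + 0*9 = 1624 + 0 = 1624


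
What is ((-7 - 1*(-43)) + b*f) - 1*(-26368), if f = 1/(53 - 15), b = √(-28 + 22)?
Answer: 26404 + I*√6/38 ≈ 26404.0 + 0.06446*I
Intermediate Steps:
b = I*√6 (b = √(-6) = I*√6 ≈ 2.4495*I)
f = 1/38 ≈ 0.026316
((-7 - 1*(-43)) + b*f) - 1*(-26368) = ((-7 - 1*(-43)) + (I*√6)*(1/38)) - 1*(-26368) = ((-7 + 43) + I*√6/38) + 26368 = (36 + I*√6/38) + 26368 = 26404 + I*√6/38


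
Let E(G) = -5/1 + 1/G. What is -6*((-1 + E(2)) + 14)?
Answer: -51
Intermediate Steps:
E(G) = -5 + 1/G (E(G) = -5*1 + 1/G = -5 + 1/G)
-6*((-1 + E(2)) + 14) = -6*((-1 + (-5 + 1/2)) + 14) = -6*((-1 + (-5 + ½)) + 14) = -6*((-1 - 9/2) + 14) = -6*(-11/2 + 14) = -6*17/2 = -51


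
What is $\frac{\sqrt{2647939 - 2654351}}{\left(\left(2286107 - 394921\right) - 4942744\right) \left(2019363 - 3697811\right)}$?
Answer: $\frac{i \sqrt{1603}}{2560940710992} \approx 1.5634 \cdot 10^{-11} i$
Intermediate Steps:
$\frac{\sqrt{2647939 - 2654351}}{\left(\left(2286107 - 394921\right) - 4942744\right) \left(2019363 - 3697811\right)} = \frac{\sqrt{-6412}}{\left(1891186 - 4942744\right) \left(-1678448\right)} = \frac{2 i \sqrt{1603}}{\left(-3051558\right) \left(-1678448\right)} = \frac{2 i \sqrt{1603}}{5121881421984} = 2 i \sqrt{1603} \cdot \frac{1}{5121881421984} = \frac{i \sqrt{1603}}{2560940710992}$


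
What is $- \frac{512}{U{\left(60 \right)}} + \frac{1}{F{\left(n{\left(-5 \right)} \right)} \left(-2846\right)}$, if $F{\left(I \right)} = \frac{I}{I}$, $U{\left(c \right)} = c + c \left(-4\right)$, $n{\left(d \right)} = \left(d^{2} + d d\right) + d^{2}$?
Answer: $\frac{364243}{128070} \approx 2.8441$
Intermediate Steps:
$n{\left(d \right)} = 3 d^{2}$ ($n{\left(d \right)} = \left(d^{2} + d^{2}\right) + d^{2} = 2 d^{2} + d^{2} = 3 d^{2}$)
$U{\left(c \right)} = - 3 c$ ($U{\left(c \right)} = c - 4 c = - 3 c$)
$F{\left(I \right)} = 1$
$- \frac{512}{U{\left(60 \right)}} + \frac{1}{F{\left(n{\left(-5 \right)} \right)} \left(-2846\right)} = - \frac{512}{\left(-3\right) 60} + \frac{1}{1 \left(-2846\right)} = - \frac{512}{-180} + 1 \left(- \frac{1}{2846}\right) = \left(-512\right) \left(- \frac{1}{180}\right) - \frac{1}{2846} = \frac{128}{45} - \frac{1}{2846} = \frac{364243}{128070}$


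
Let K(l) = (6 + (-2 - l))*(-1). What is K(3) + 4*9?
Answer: 35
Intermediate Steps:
K(l) = -4 + l (K(l) = (4 - l)*(-1) = -4 + l)
K(3) + 4*9 = (-4 + 3) + 4*9 = -1 + 36 = 35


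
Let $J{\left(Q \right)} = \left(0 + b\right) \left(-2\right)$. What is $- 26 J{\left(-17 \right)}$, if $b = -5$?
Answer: $-260$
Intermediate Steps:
$J{\left(Q \right)} = 10$ ($J{\left(Q \right)} = \left(0 - 5\right) \left(-2\right) = \left(-5\right) \left(-2\right) = 10$)
$- 26 J{\left(-17 \right)} = \left(-26\right) 10 = -260$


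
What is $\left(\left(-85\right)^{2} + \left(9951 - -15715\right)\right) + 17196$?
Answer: $50087$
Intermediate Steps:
$\left(\left(-85\right)^{2} + \left(9951 - -15715\right)\right) + 17196 = \left(7225 + \left(9951 + 15715\right)\right) + 17196 = \left(7225 + 25666\right) + 17196 = 32891 + 17196 = 50087$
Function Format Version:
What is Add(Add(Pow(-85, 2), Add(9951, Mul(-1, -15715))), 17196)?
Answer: 50087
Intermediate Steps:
Add(Add(Pow(-85, 2), Add(9951, Mul(-1, -15715))), 17196) = Add(Add(7225, Add(9951, 15715)), 17196) = Add(Add(7225, 25666), 17196) = Add(32891, 17196) = 50087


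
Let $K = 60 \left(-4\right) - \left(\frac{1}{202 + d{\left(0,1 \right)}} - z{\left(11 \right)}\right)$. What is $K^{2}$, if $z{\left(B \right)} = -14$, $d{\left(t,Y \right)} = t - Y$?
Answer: $\frac{2606613025}{40401} \approx 64519.0$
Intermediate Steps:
$K = - \frac{51055}{201}$ ($K = 60 \left(-4\right) - \left(\frac{1}{202 + \left(0 - 1\right)} - -14\right) = -240 - \left(\frac{1}{202 + \left(0 - 1\right)} + 14\right) = -240 - \left(\frac{1}{202 - 1} + 14\right) = -240 - \left(\frac{1}{201} + 14\right) = -240 - \frac{2815}{201} = - \frac{51055}{201} \approx -254.0$)
$K^{2} = \left(- \frac{51055}{201}\right)^{2} = \frac{2606613025}{40401}$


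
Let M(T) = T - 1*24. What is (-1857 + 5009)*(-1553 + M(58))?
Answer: -4787888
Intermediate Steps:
M(T) = -24 + T (M(T) = T - 24 = -24 + T)
(-1857 + 5009)*(-1553 + M(58)) = (-1857 + 5009)*(-1553 + (-24 + 58)) = 3152*(-1553 + 34) = 3152*(-1519) = -4787888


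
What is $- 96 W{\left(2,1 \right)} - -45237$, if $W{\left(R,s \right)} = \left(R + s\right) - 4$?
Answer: $45333$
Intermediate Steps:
$W{\left(R,s \right)} = -4 + R + s$
$- 96 W{\left(2,1 \right)} - -45237 = - 96 \left(-4 + 2 + 1\right) - -45237 = \left(-96\right) \left(-1\right) + 45237 = 96 + 45237 = 45333$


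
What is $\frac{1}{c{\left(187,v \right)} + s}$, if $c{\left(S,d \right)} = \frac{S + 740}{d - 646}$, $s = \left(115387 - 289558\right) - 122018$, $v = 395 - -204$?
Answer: $- \frac{47}{13921810} \approx -3.376 \cdot 10^{-6}$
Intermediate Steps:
$v = 599$ ($v = 395 + 204 = 599$)
$s = -296189$ ($s = -174171 - 122018 = -296189$)
$c{\left(S,d \right)} = \frac{740 + S}{-646 + d}$
$\frac{1}{c{\left(187,v \right)} + s} = \frac{1}{\frac{740 + 187}{-646 + 599} - 296189} = \frac{1}{\frac{1}{-47} \cdot 927 - 296189} = \frac{1}{\left(- \frac{1}{47}\right) 927 - 296189} = \frac{1}{- \frac{927}{47} - 296189} = \frac{1}{- \frac{13921810}{47}} = - \frac{47}{13921810}$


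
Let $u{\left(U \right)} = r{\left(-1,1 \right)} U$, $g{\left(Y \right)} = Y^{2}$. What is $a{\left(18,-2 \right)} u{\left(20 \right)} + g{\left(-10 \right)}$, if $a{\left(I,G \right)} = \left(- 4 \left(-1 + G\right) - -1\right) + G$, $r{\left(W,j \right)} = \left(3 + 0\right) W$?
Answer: $-560$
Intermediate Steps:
$r{\left(W,j \right)} = 3 W$
$u{\left(U \right)} = - 3 U$ ($u{\left(U \right)} = 3 \left(-1\right) U = - 3 U$)
$a{\left(I,G \right)} = 5 - 3 G$ ($a{\left(I,G \right)} = \left(\left(4 - 4 G\right) + 1\right) + G = \left(5 - 4 G\right) + G = 5 - 3 G$)
$a{\left(18,-2 \right)} u{\left(20 \right)} + g{\left(-10 \right)} = \left(5 - -6\right) \left(\left(-3\right) 20\right) + \left(-10\right)^{2} = \left(5 + 6\right) \left(-60\right) + 100 = 11 \left(-60\right) + 100 = -660 + 100 = -560$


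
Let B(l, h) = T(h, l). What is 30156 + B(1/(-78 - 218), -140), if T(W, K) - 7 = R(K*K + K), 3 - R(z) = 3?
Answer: 30163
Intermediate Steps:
R(z) = 0 (R(z) = 3 - 1*3 = 3 - 3 = 0)
T(W, K) = 7 (T(W, K) = 7 + 0 = 7)
B(l, h) = 7
30156 + B(1/(-78 - 218), -140) = 30156 + 7 = 30163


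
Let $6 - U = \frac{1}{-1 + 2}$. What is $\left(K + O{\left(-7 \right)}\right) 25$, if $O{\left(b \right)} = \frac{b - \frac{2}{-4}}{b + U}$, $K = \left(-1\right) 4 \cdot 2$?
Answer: $- \frac{475}{4} \approx -118.75$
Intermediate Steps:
$U = 5$ ($U = 6 - \frac{1}{-1 + 2} = 6 - 1^{-1} = 6 - 1 = 5$)
$K = -8$ ($K = \left(-4\right) 2 = -8$)
$O{\left(b \right)} = \frac{\frac{1}{2} + b}{5 + b}$ ($O{\left(b \right)} = \frac{b - \frac{2}{-4}}{b + 5} = \frac{b - - \frac{1}{2}}{5 + b} = \frac{b + \frac{1}{2}}{5 + b} = \frac{\frac{1}{2} + b}{5 + b}$)
$\left(K + O{\left(-7 \right)}\right) 25 = \left(-8 + \frac{\frac{1}{2} - 7}{5 - 7}\right) 25 = \left(-8 + \frac{1}{-2} \left(- \frac{13}{2}\right)\right) 25 = \left(-8 - - \frac{13}{4}\right) 25 = \left(-8 + \frac{13}{4}\right) 25 = \left(- \frac{19}{4}\right) 25 = - \frac{475}{4}$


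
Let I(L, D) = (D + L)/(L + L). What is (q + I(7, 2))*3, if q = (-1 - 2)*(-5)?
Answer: 657/14 ≈ 46.929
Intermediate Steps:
I(L, D) = (D + L)/(2*L) (I(L, D) = (D + L)/((2*L)) = (D + L)*(1/(2*L)) = (D + L)/(2*L))
q = 15 (q = -3*(-5) = 15)
(q + I(7, 2))*3 = (15 + (½)*(2 + 7)/7)*3 = (15 + (½)*(⅐)*9)*3 = (15 + 9/14)*3 = (219/14)*3 = 657/14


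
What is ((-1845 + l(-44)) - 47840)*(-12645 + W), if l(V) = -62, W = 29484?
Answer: -837689733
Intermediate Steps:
((-1845 + l(-44)) - 47840)*(-12645 + W) = ((-1845 - 62) - 47840)*(-12645 + 29484) = (-1907 - 47840)*16839 = -49747*16839 = -837689733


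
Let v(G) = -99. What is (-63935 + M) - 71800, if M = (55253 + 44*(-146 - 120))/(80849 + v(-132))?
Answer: -10960557701/80750 ≈ -1.3573e+5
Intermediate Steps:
M = 43549/80750 (M = (55253 + 44*(-146 - 120))/(80849 - 99) = (55253 + 44*(-266))/80750 = (55253 - 11704)*(1/80750) = 43549*(1/80750) = 43549/80750 ≈ 0.53931)
(-63935 + M) - 71800 = (-63935 + 43549/80750) - 71800 = -5162707701/80750 - 71800 = -10960557701/80750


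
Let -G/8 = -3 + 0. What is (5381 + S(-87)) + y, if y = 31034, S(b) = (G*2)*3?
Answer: 36559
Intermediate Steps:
G = 24 (G = -8*(-3 + 0) = -8*(-3) = 24)
S(b) = 144 (S(b) = (24*2)*3 = 48*3 = 144)
(5381 + S(-87)) + y = (5381 + 144) + 31034 = 5525 + 31034 = 36559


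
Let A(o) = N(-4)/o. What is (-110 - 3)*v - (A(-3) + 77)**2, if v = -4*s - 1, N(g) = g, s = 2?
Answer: -46072/9 ≈ -5119.1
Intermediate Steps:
v = -9 (v = -4*2 - 1 = -8 - 1 = -9)
A(o) = -4/o
(-110 - 3)*v - (A(-3) + 77)**2 = (-110 - 3)*(-9) - (-4/(-3) + 77)**2 = -113*(-9) - (-4*(-1/3) + 77)**2 = 1017 - (4/3 + 77)**2 = 1017 - (235/3)**2 = 1017 - 1*55225/9 = 1017 - 55225/9 = -46072/9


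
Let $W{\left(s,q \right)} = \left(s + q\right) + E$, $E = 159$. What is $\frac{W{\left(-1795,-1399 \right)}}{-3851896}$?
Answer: $\frac{3035}{3851896} \approx 0.00078792$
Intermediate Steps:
$W{\left(s,q \right)} = 159 + q + s$ ($W{\left(s,q \right)} = \left(s + q\right) + 159 = \left(q + s\right) + 159 = 159 + q + s$)
$\frac{W{\left(-1795,-1399 \right)}}{-3851896} = \frac{159 - 1399 - 1795}{-3851896} = \left(-3035\right) \left(- \frac{1}{3851896}\right) = \frac{3035}{3851896}$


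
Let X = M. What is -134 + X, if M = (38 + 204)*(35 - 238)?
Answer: -49260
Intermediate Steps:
M = -49126 (M = 242*(-203) = -49126)
X = -49126
-134 + X = -134 - 49126 = -49260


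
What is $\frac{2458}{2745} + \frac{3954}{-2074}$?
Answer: $- \frac{47179}{46665} \approx -1.011$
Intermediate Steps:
$\frac{2458}{2745} + \frac{3954}{-2074} = 2458 \cdot \frac{1}{2745} + 3954 \left(- \frac{1}{2074}\right) = \frac{2458}{2745} - \frac{1977}{1037} = - \frac{47179}{46665}$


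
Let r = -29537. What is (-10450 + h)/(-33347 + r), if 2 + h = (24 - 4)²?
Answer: 2513/15721 ≈ 0.15985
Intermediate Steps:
h = 398 (h = -2 + (24 - 4)² = -2 + 20² = -2 + 400 = 398)
(-10450 + h)/(-33347 + r) = (-10450 + 398)/(-33347 - 29537) = -10052/(-62884) = -10052*(-1/62884) = 2513/15721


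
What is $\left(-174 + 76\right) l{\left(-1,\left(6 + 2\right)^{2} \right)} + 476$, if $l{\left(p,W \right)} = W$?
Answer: $-5796$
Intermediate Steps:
$\left(-174 + 76\right) l{\left(-1,\left(6 + 2\right)^{2} \right)} + 476 = \left(-174 + 76\right) \left(6 + 2\right)^{2} + 476 = - 98 \cdot 8^{2} + 476 = \left(-98\right) 64 + 476 = -6272 + 476 = -5796$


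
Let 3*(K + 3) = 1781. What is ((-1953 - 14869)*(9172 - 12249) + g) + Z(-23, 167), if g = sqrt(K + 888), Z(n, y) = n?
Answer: 51761271 + 2*sqrt(3327)/3 ≈ 5.1761e+7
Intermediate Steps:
K = 1772/3 (K = -3 + (1/3)*1781 = -3 + 1781/3 = 1772/3 ≈ 590.67)
g = 2*sqrt(3327)/3 (g = sqrt(1772/3 + 888) = sqrt(4436/3) = 2*sqrt(3327)/3 ≈ 38.453)
((-1953 - 14869)*(9172 - 12249) + g) + Z(-23, 167) = ((-1953 - 14869)*(9172 - 12249) + 2*sqrt(3327)/3) - 23 = (-16822*(-3077) + 2*sqrt(3327)/3) - 23 = (51761294 + 2*sqrt(3327)/3) - 23 = 51761271 + 2*sqrt(3327)/3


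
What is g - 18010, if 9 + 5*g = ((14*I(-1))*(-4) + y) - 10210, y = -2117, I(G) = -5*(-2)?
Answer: -102946/5 ≈ -20589.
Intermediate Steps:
I(G) = 10
g = -12896/5 (g = -9/5 + (((14*10)*(-4) - 2117) - 10210)/5 = -9/5 + ((140*(-4) - 2117) - 10210)/5 = -9/5 + ((-560 - 2117) - 10210)/5 = -9/5 + (-2677 - 10210)/5 = -9/5 + (⅕)*(-12887) = -9/5 - 12887/5 = -12896/5 ≈ -2579.2)
g - 18010 = -12896/5 - 18010 = -102946/5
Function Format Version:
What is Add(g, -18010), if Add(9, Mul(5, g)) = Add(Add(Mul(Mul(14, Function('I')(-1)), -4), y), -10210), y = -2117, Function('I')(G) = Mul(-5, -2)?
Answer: Rational(-102946, 5) ≈ -20589.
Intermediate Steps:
Function('I')(G) = 10
g = Rational(-12896, 5) (g = Add(Rational(-9, 5), Mul(Rational(1, 5), Add(Add(Mul(Mul(14, 10), -4), -2117), -10210))) = Add(Rational(-9, 5), Mul(Rational(1, 5), Add(Add(Mul(140, -4), -2117), -10210))) = Add(Rational(-9, 5), Mul(Rational(1, 5), Add(Add(-560, -2117), -10210))) = Add(Rational(-9, 5), Mul(Rational(1, 5), Add(-2677, -10210))) = Add(Rational(-9, 5), Mul(Rational(1, 5), -12887)) = Add(Rational(-9, 5), Rational(-12887, 5)) = Rational(-12896, 5) ≈ -2579.2)
Add(g, -18010) = Add(Rational(-12896, 5), -18010) = Rational(-102946, 5)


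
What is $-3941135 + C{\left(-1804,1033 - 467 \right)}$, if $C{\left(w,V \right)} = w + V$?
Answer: $-3942373$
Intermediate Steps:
$C{\left(w,V \right)} = V + w$
$-3941135 + C{\left(-1804,1033 - 467 \right)} = -3941135 + \left(\left(1033 - 467\right) - 1804\right) = -3941135 + \left(566 - 1804\right) = -3941135 - 1238 = -3942373$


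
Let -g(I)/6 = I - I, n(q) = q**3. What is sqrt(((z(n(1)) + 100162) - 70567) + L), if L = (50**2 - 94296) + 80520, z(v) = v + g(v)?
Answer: 4*sqrt(1145) ≈ 135.35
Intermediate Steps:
g(I) = 0 (g(I) = -6*(I - I) = -6*0 = 0)
z(v) = v (z(v) = v + 0 = v)
L = -11276 (L = (2500 - 94296) + 80520 = -91796 + 80520 = -11276)
sqrt(((z(n(1)) + 100162) - 70567) + L) = sqrt(((1**3 + 100162) - 70567) - 11276) = sqrt(((1 + 100162) - 70567) - 11276) = sqrt((100163 - 70567) - 11276) = sqrt(29596 - 11276) = sqrt(18320) = 4*sqrt(1145)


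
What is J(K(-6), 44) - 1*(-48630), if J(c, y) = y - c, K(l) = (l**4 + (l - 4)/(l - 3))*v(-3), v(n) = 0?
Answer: 48674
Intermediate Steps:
K(l) = 0 (K(l) = (l**4 + (l - 4)/(l - 3))*0 = (l**4 + (-4 + l)/(-3 + l))*0 = 0)
J(K(-6), 44) - 1*(-48630) = (44 - 1*0) - 1*(-48630) = (44 + 0) + 48630 = 44 + 48630 = 48674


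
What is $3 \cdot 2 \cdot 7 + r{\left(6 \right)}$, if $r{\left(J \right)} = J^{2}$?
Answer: $78$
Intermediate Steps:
$3 \cdot 2 \cdot 7 + r{\left(6 \right)} = 3 \cdot 2 \cdot 7 + 6^{2} = 6 \cdot 7 + 36 = 42 + 36 = 78$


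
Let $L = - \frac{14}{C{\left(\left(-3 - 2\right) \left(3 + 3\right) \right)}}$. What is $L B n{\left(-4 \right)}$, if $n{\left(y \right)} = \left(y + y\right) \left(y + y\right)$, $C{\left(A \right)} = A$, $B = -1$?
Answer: $- \frac{448}{15} \approx -29.867$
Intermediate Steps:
$n{\left(y \right)} = 4 y^{2}$ ($n{\left(y \right)} = 2 y 2 y = 4 y^{2}$)
$L = \frac{7}{15}$ ($L = - \frac{14}{\left(-3 - 2\right) \left(3 + 3\right)} = - \frac{14}{\left(-5\right) 6} = - \frac{14}{-30} = \left(-14\right) \left(- \frac{1}{30}\right) = \frac{7}{15} \approx 0.46667$)
$L B n{\left(-4 \right)} = \frac{7}{15} \left(-1\right) 4 \left(-4\right)^{2} = - \frac{7 \cdot 4 \cdot 16}{15} = \left(- \frac{7}{15}\right) 64 = - \frac{448}{15}$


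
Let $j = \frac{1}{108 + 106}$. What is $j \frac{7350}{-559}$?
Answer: $- \frac{3675}{59813} \approx -0.061441$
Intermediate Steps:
$j = \frac{1}{214} \approx 0.0046729$
$j \frac{7350}{-559} = \frac{7350 \frac{1}{-559}}{214} = \frac{7350 \left(- \frac{1}{559}\right)}{214} = \frac{1}{214} \left(- \frac{7350}{559}\right) = - \frac{3675}{59813}$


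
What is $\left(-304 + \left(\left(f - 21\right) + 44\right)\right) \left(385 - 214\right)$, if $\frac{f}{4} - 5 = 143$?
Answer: $53181$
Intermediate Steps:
$f = 592$ ($f = 20 + 4 \cdot 143 = 20 + 572 = 592$)
$\left(-304 + \left(\left(f - 21\right) + 44\right)\right) \left(385 - 214\right) = \left(-304 + \left(\left(592 - 21\right) + 44\right)\right) \left(385 - 214\right) = \left(-304 + \left(571 + 44\right)\right) 171 = \left(-304 + 615\right) 171 = 311 \cdot 171 = 53181$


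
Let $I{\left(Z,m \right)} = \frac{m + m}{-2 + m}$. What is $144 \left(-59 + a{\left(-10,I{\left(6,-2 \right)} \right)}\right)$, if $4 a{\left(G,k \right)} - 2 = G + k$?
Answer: $-8748$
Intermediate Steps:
$I{\left(Z,m \right)} = \frac{2 m}{-2 + m}$
$a{\left(G,k \right)} = \frac{1}{2} + \frac{G}{4} + \frac{k}{4}$ ($a{\left(G,k \right)} = \frac{1}{2} + \frac{G + k}{4} = \frac{1}{2} + \left(\frac{G}{4} + \frac{k}{4}\right) = \frac{1}{2} + \frac{G}{4} + \frac{k}{4}$)
$144 \left(-59 + a{\left(-10,I{\left(6,-2 \right)} \right)}\right) = 144 \left(-59 + \left(\frac{1}{2} + \frac{1}{4} \left(-10\right) + \frac{2 \left(-2\right) \frac{1}{-2 - 2}}{4}\right)\right) = 144 \left(-59 + \left(\frac{1}{2} - \frac{5}{2} + \frac{2 \left(-2\right) \frac{1}{-4}}{4}\right)\right) = 144 \left(-59 + \left(\frac{1}{2} - \frac{5}{2} + \frac{2 \left(-2\right) \left(- \frac{1}{4}\right)}{4}\right)\right) = 144 \left(-59 + \left(\frac{1}{2} - \frac{5}{2} + \frac{1}{4} \cdot 1\right)\right) = 144 \left(-59 + \left(\frac{1}{2} - \frac{5}{2} + \frac{1}{4}\right)\right) = 144 \left(-59 - \frac{7}{4}\right) = 144 \left(- \frac{243}{4}\right) = -8748$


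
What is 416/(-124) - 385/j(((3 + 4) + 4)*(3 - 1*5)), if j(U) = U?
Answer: 877/62 ≈ 14.145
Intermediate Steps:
416/(-124) - 385/j(((3 + 4) + 4)*(3 - 1*5)) = 416/(-124) - 385*1/((3 - 1*5)*((3 + 4) + 4)) = 416*(-1/124) - 385*1/((3 - 5)*(7 + 4)) = -104/31 - 385/(11*(-2)) = -104/31 - 385/(-22) = -104/31 - 385*(-1/22) = -104/31 + 35/2 = 877/62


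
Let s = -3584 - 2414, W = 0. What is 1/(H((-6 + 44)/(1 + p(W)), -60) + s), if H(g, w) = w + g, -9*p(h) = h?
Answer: -1/6020 ≈ -0.00016611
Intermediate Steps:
p(h) = -h/9
s = -5998
H(g, w) = g + w
1/(H((-6 + 44)/(1 + p(W)), -60) + s) = 1/(((-6 + 44)/(1 - ⅑*0) - 60) - 5998) = 1/((38/(1 + 0) - 60) - 5998) = 1/((38/1 - 60) - 5998) = 1/((38*1 - 60) - 5998) = 1/((38 - 60) - 5998) = 1/(-22 - 5998) = 1/(-6020) = -1/6020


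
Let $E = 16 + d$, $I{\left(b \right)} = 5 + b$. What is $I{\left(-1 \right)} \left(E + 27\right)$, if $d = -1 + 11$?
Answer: $212$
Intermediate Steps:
$d = 10$
$E = 26$ ($E = 16 + 10 = 26$)
$I{\left(-1 \right)} \left(E + 27\right) = \left(5 - 1\right) \left(26 + 27\right) = 4 \cdot 53 = 212$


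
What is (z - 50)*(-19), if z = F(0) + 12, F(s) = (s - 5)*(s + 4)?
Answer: 1102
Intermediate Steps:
F(s) = (-5 + s)*(4 + s)
z = -8 (z = (-20 + 0**2 - 1*0) + 12 = (-20 + 0 + 0) + 12 = -20 + 12 = -8)
(z - 50)*(-19) = (-8 - 50)*(-19) = -58*(-19) = 1102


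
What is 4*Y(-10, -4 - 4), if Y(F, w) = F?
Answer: -40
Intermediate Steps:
4*Y(-10, -4 - 4) = 4*(-10) = -40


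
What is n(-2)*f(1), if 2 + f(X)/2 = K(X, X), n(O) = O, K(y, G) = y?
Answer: 4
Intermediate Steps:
f(X) = -4 + 2*X
n(-2)*f(1) = -2*(-4 + 2*1) = -2*(-4 + 2) = -2*(-2) = 4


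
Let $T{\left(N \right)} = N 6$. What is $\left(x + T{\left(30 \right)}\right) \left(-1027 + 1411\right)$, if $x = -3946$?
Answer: $-1446144$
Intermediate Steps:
$T{\left(N \right)} = 6 N$
$\left(x + T{\left(30 \right)}\right) \left(-1027 + 1411\right) = \left(-3946 + 6 \cdot 30\right) \left(-1027 + 1411\right) = \left(-3946 + 180\right) 384 = \left(-3766\right) 384 = -1446144$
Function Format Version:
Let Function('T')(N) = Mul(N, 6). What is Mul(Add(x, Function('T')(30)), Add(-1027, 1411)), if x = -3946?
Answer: -1446144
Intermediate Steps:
Function('T')(N) = Mul(6, N)
Mul(Add(x, Function('T')(30)), Add(-1027, 1411)) = Mul(Add(-3946, Mul(6, 30)), Add(-1027, 1411)) = Mul(Add(-3946, 180), 384) = Mul(-3766, 384) = -1446144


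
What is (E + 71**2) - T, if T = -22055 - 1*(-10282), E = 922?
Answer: 17736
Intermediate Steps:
T = -11773 (T = -22055 + 10282 = -11773)
(E + 71**2) - T = (922 + 71**2) - 1*(-11773) = (922 + 5041) + 11773 = 5963 + 11773 = 17736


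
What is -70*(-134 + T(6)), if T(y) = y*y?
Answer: 6860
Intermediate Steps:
T(y) = y²
-70*(-134 + T(6)) = -70*(-134 + 6²) = -70*(-134 + 36) = -70*(-98) = 6860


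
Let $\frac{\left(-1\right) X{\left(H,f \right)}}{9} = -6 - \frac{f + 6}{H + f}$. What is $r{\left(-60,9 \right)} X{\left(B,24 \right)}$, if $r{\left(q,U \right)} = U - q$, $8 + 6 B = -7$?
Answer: $\frac{197478}{43} \approx 4592.5$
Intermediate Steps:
$B = - \frac{5}{2}$ ($B = - \frac{4}{3} + \frac{1}{6} \left(-7\right) = - \frac{4}{3} - \frac{7}{6} = - \frac{5}{2} \approx -2.5$)
$X{\left(H,f \right)} = 54 + \frac{9 \left(6 + f\right)}{H + f}$ ($X{\left(H,f \right)} = - 9 \left(-6 - \frac{f + 6}{H + f}\right) = - 9 \left(-6 - \frac{6 + f}{H + f}\right) = 54 + \frac{9 \left(6 + f\right)}{H + f}$)
$r{\left(-60,9 \right)} X{\left(B,24 \right)} = \left(9 - -60\right) \frac{9 \left(6 + 6 \left(- \frac{5}{2}\right) + 7 \cdot 24\right)}{- \frac{5}{2} + 24} = \left(9 + 60\right) \frac{9 \left(6 - 15 + 168\right)}{\frac{43}{2}} = 69 \cdot 9 \cdot \frac{2}{43} \cdot 159 = 69 \cdot \frac{2862}{43} = \frac{197478}{43}$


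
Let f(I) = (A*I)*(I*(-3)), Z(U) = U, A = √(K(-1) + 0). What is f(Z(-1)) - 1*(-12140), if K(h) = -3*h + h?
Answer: 12140 - 3*√2 ≈ 12136.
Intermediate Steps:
K(h) = -2*h
A = √2 (A = √(-2*(-1) + 0) = √(2 + 0) = √2 ≈ 1.4142)
f(I) = -3*√2*I² (f(I) = (√2*I)*(I*(-3)) = (I*√2)*(-3*I) = -3*√2*I²)
f(Z(-1)) - 1*(-12140) = -3*√2*(-1)² - 1*(-12140) = -3*√2*1 + 12140 = -3*√2 + 12140 = 12140 - 3*√2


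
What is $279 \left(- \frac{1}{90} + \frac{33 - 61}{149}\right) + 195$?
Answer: $\frac{207811}{1490} \approx 139.47$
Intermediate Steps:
$279 \left(- \frac{1}{90} + \frac{33 - 61}{149}\right) + 195 = 279 \left(\left(-1\right) \frac{1}{90} - \frac{28}{149}\right) + 195 = 279 \left(- \frac{1}{90} - \frac{28}{149}\right) + 195 = 279 \left(- \frac{2669}{13410}\right) + 195 = - \frac{82739}{1490} + 195 = \frac{207811}{1490}$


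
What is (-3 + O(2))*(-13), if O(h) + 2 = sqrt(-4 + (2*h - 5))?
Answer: 65 - 13*I*sqrt(5) ≈ 65.0 - 29.069*I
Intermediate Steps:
O(h) = -2 + sqrt(-9 + 2*h) (O(h) = -2 + sqrt(-4 + (2*h - 5)) = -2 + sqrt(-4 + (-5 + 2*h)) = -2 + sqrt(-9 + 2*h))
(-3 + O(2))*(-13) = (-3 + (-2 + sqrt(-9 + 2*2)))*(-13) = (-3 + (-2 + sqrt(-9 + 4)))*(-13) = (-3 + (-2 + sqrt(-5)))*(-13) = (-3 + (-2 + I*sqrt(5)))*(-13) = (-5 + I*sqrt(5))*(-13) = 65 - 13*I*sqrt(5)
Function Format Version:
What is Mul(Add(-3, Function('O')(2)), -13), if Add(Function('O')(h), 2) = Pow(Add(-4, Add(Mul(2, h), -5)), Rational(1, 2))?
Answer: Add(65, Mul(-13, I, Pow(5, Rational(1, 2)))) ≈ Add(65.000, Mul(-29.069, I))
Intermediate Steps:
Function('O')(h) = Add(-2, Pow(Add(-9, Mul(2, h)), Rational(1, 2))) (Function('O')(h) = Add(-2, Pow(Add(-4, Add(Mul(2, h), -5)), Rational(1, 2))) = Add(-2, Pow(Add(-4, Add(-5, Mul(2, h))), Rational(1, 2))) = Add(-2, Pow(Add(-9, Mul(2, h)), Rational(1, 2))))
Mul(Add(-3, Function('O')(2)), -13) = Mul(Add(-3, Add(-2, Pow(Add(-9, Mul(2, 2)), Rational(1, 2)))), -13) = Mul(Add(-3, Add(-2, Pow(Add(-9, 4), Rational(1, 2)))), -13) = Mul(Add(-3, Add(-2, Pow(-5, Rational(1, 2)))), -13) = Mul(Add(-3, Add(-2, Mul(I, Pow(5, Rational(1, 2))))), -13) = Mul(Add(-5, Mul(I, Pow(5, Rational(1, 2)))), -13) = Add(65, Mul(-13, I, Pow(5, Rational(1, 2))))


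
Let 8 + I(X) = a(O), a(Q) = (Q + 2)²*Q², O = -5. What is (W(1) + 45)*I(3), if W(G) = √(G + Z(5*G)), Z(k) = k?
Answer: 9765 + 217*√6 ≈ 10297.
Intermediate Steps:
W(G) = √6*√G (W(G) = √(G + 5*G) = √(6*G) = √6*√G)
a(Q) = Q²*(2 + Q)² (a(Q) = (2 + Q)²*Q² = Q²*(2 + Q)²)
I(X) = 217 (I(X) = -8 + (-5)²*(2 - 5)² = -8 + 25*(-3)² = -8 + 25*9 = -8 + 225 = 217)
(W(1) + 45)*I(3) = (√6*√1 + 45)*217 = (√6*1 + 45)*217 = (√6 + 45)*217 = (45 + √6)*217 = 9765 + 217*√6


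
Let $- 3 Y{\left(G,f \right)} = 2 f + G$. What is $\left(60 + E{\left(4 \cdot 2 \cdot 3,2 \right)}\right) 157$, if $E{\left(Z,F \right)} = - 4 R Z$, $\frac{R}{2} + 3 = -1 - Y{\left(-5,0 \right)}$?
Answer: $180236$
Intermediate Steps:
$Y{\left(G,f \right)} = - \frac{2 f}{3} - \frac{G}{3}$ ($Y{\left(G,f \right)} = - \frac{2 f + G}{3} = - \frac{G + 2 f}{3} = - \frac{2 f}{3} - \frac{G}{3}$)
$R = - \frac{34}{3}$ ($R = -6 + 2 \left(-1 - \left(\left(- \frac{2}{3}\right) 0 - - \frac{5}{3}\right)\right) = -6 + 2 \left(-1 - \left(0 + \frac{5}{3}\right)\right) = -6 + 2 \left(-1 - \frac{5}{3}\right) = -6 + 2 \left(- \frac{8}{3}\right) = -6 - \frac{16}{3} = - \frac{34}{3} \approx -11.333$)
$E{\left(Z,F \right)} = \frac{136 Z}{3}$ ($E{\left(Z,F \right)} = \left(-4\right) \left(- \frac{34}{3}\right) Z = \frac{136 Z}{3}$)
$\left(60 + E{\left(4 \cdot 2 \cdot 3,2 \right)}\right) 157 = \left(60 + \frac{136 \cdot 4 \cdot 2 \cdot 3}{3}\right) 157 = \left(60 + \frac{136 \cdot 8 \cdot 3}{3}\right) 157 = \left(60 + \frac{136}{3} \cdot 24\right) 157 = \left(60 + 1088\right) 157 = 1148 \cdot 157 = 180236$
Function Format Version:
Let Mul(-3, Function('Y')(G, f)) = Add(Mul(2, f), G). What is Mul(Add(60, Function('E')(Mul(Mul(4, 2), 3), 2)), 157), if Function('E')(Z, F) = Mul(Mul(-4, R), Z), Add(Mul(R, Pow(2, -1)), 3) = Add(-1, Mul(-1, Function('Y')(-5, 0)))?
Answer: 180236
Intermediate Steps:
Function('Y')(G, f) = Add(Mul(Rational(-2, 3), f), Mul(Rational(-1, 3), G)) (Function('Y')(G, f) = Mul(Rational(-1, 3), Add(Mul(2, f), G)) = Mul(Rational(-1, 3), Add(G, Mul(2, f))) = Add(Mul(Rational(-2, 3), f), Mul(Rational(-1, 3), G)))
R = Rational(-34, 3) (R = Add(-6, Mul(2, Add(-1, Mul(-1, Add(Mul(Rational(-2, 3), 0), Mul(Rational(-1, 3), -5)))))) = Add(-6, Mul(2, Add(-1, Mul(-1, Add(0, Rational(5, 3)))))) = Add(-6, Mul(2, Add(-1, Mul(-1, Rational(5, 3))))) = Add(-6, Mul(2, Add(-1, Rational(-5, 3)))) = Add(-6, Mul(2, Rational(-8, 3))) = Add(-6, Rational(-16, 3)) = Rational(-34, 3) ≈ -11.333)
Function('E')(Z, F) = Mul(Rational(136, 3), Z) (Function('E')(Z, F) = Mul(Mul(-4, Rational(-34, 3)), Z) = Mul(Rational(136, 3), Z))
Mul(Add(60, Function('E')(Mul(Mul(4, 2), 3), 2)), 157) = Mul(Add(60, Mul(Rational(136, 3), Mul(Mul(4, 2), 3))), 157) = Mul(Add(60, Mul(Rational(136, 3), Mul(8, 3))), 157) = Mul(Add(60, Mul(Rational(136, 3), 24)), 157) = Mul(Add(60, 1088), 157) = Mul(1148, 157) = 180236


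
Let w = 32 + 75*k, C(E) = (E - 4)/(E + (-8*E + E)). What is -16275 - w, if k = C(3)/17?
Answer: -1663339/102 ≈ -16307.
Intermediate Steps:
C(E) = -(-4 + E)/(6*E) (C(E) = (-4 + E)/(E - 7*E) = (-4 + E)/((-6*E)) = (-4 + E)*(-1/(6*E)) = -(-4 + E)/(6*E))
k = 1/306 (k = ((⅙)*(4 - 1*3)/3)/17 = ((⅙)*(⅓)*(4 - 3))*(1/17) = ((⅙)*(⅓)*1)*(1/17) = (1/18)*(1/17) = 1/306 ≈ 0.0032680)
w = 3289/102 (w = 32 + 75*(1/306) = 32 + 25/102 = 3289/102 ≈ 32.245)
-16275 - w = -16275 - 1*3289/102 = -16275 - 3289/102 = -1663339/102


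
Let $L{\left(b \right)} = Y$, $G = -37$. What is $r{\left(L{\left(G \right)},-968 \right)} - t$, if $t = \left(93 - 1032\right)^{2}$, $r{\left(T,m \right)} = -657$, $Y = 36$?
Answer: $-882378$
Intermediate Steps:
$L{\left(b \right)} = 36$
$t = 881721$ ($t = \left(-939\right)^{2} = 881721$)
$r{\left(L{\left(G \right)},-968 \right)} - t = -657 - 881721 = -882378$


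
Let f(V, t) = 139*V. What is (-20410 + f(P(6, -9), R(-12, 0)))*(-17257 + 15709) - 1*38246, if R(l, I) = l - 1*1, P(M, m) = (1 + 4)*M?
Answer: 25101274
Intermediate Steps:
P(M, m) = 5*M
R(l, I) = -1 + l (R(l, I) = l - 1 = -1 + l)
(-20410 + f(P(6, -9), R(-12, 0)))*(-17257 + 15709) - 1*38246 = (-20410 + 139*(5*6))*(-17257 + 15709) - 1*38246 = (-20410 + 139*30)*(-1548) - 38246 = (-20410 + 4170)*(-1548) - 38246 = -16240*(-1548) - 38246 = 25139520 - 38246 = 25101274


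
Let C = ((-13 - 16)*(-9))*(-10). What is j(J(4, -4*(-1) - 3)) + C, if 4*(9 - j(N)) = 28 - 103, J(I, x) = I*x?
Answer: -10329/4 ≈ -2582.3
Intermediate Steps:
j(N) = 111/4 (j(N) = 9 - (28 - 103)/4 = 9 - 1/4*(-75) = 9 + 75/4 = 111/4)
C = -2610 (C = -29*(-9)*(-10) = 261*(-10) = -2610)
j(J(4, -4*(-1) - 3)) + C = 111/4 - 2610 = -10329/4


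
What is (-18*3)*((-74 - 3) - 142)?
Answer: 11826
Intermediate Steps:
(-18*3)*((-74 - 3) - 142) = -54*(-77 - 142) = -54*(-219) = 11826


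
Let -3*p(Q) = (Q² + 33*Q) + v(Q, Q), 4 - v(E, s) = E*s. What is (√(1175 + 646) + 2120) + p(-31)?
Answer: 7379/3 + √1821 ≈ 2502.3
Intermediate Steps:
v(E, s) = 4 - E*s
p(Q) = -4/3 - 11*Q (p(Q) = -((Q² + 33*Q) + (4 - Q*Q))/3 = -((Q² + 33*Q) + (4 - Q²))/3 = -(4 + 33*Q)/3 = -4/3 - 11*Q)
(√(1175 + 646) + 2120) + p(-31) = (√(1175 + 646) + 2120) + (-4/3 - 11*(-31)) = (√1821 + 2120) + (-4/3 + 341) = (2120 + √1821) + 1019/3 = 7379/3 + √1821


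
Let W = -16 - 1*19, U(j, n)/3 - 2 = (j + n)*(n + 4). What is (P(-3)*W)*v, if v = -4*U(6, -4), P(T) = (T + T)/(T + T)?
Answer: 840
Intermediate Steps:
U(j, n) = 6 + 3*(4 + n)*(j + n) (U(j, n) = 6 + 3*((j + n)*(n + 4)) = 6 + 3*((j + n)*(4 + n)) = 6 + 3*((4 + n)*(j + n)) = 6 + 3*(4 + n)*(j + n))
P(T) = 1 (P(T) = (2*T)/((2*T)) = (2*T)*(1/(2*T)) = 1)
W = -35 (W = -16 - 19 = -35)
v = -24 (v = -4*(6 + 3*(-4)² + 12*6 + 12*(-4) + 3*6*(-4)) = -4*(6 + 3*16 + 72 - 48 - 72) = -4*(6 + 48 + 72 - 48 - 72) = -4*6 = -24)
(P(-3)*W)*v = (1*(-35))*(-24) = -35*(-24) = 840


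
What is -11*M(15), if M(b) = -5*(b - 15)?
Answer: 0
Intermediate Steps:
M(b) = 75 - 5*b (M(b) = -5*(-15 + b) = 75 - 5*b)
-11*M(15) = -11*(75 - 5*15) = -11*(75 - 75) = -11*0 = 0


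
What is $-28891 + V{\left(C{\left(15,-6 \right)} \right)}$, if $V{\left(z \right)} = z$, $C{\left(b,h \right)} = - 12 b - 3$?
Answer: $-29074$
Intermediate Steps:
$C{\left(b,h \right)} = -3 - 12 b$
$-28891 + V{\left(C{\left(15,-6 \right)} \right)} = -28891 - 183 = -29074$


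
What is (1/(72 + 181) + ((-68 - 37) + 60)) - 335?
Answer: -96139/253 ≈ -380.00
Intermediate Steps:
(1/(72 + 181) + ((-68 - 37) + 60)) - 335 = (1/253 + (-105 + 60)) - 335 = (1/253 - 45) - 335 = -11384/253 - 335 = -96139/253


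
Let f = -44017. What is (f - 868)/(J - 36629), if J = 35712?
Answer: 44885/917 ≈ 48.948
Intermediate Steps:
(f - 868)/(J - 36629) = (-44017 - 868)/(35712 - 36629) = -44885/(-917) = -44885*(-1/917) = 44885/917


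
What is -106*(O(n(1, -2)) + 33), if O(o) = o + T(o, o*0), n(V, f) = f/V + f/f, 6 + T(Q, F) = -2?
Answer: -2544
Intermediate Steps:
T(Q, F) = -8 (T(Q, F) = -6 - 2 = -8)
n(V, f) = 1 + f/V (n(V, f) = f/V + 1 = 1 + f/V)
O(o) = -8 + o (O(o) = o - 8 = -8 + o)
-106*(O(n(1, -2)) + 33) = -106*((-8 + (1 - 2)/1) + 33) = -106*((-8 + 1*(-1)) + 33) = -106*((-8 - 1) + 33) = -106*(-9 + 33) = -106*24 = -2544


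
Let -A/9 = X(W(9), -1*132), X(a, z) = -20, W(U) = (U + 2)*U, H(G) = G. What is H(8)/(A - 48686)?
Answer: -4/24253 ≈ -0.00016493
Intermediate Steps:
W(U) = U*(2 + U) (W(U) = (2 + U)*U = U*(2 + U))
A = 180 (A = -9*(-20) = 180)
H(8)/(A - 48686) = 8/(180 - 48686) = 8/(-48506) = 8*(-1/48506) = -4/24253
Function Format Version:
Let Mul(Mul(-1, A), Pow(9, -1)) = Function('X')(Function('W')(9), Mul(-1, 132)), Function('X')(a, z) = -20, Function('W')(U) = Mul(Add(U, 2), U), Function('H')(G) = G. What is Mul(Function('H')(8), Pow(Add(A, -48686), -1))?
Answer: Rational(-4, 24253) ≈ -0.00016493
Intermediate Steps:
Function('W')(U) = Mul(U, Add(2, U)) (Function('W')(U) = Mul(Add(2, U), U) = Mul(U, Add(2, U)))
A = 180 (A = Mul(-9, -20) = 180)
Mul(Function('H')(8), Pow(Add(A, -48686), -1)) = Mul(8, Pow(Add(180, -48686), -1)) = Mul(8, Pow(-48506, -1)) = Mul(8, Rational(-1, 48506)) = Rational(-4, 24253)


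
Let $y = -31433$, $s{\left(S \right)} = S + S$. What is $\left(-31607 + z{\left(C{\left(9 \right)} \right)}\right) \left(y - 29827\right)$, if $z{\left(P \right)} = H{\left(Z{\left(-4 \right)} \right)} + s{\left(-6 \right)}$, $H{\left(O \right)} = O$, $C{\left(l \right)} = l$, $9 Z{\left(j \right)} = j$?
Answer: $\frac{5811021500}{3} \approx 1.937 \cdot 10^{9}$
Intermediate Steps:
$Z{\left(j \right)} = \frac{j}{9}$
$s{\left(S \right)} = 2 S$
$z{\left(P \right)} = - \frac{112}{9}$ ($z{\left(P \right)} = \frac{1}{9} \left(-4\right) + 2 \left(-6\right) = - \frac{4}{9} - 12 = - \frac{112}{9}$)
$\left(-31607 + z{\left(C{\left(9 \right)} \right)}\right) \left(y - 29827\right) = \left(-31607 - \frac{112}{9}\right) \left(-31433 - 29827\right) = \left(- \frac{284575}{9}\right) \left(-61260\right) = \frac{5811021500}{3}$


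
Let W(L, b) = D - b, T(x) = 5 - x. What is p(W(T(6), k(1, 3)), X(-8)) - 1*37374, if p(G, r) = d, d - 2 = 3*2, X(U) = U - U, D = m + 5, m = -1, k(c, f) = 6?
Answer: -37366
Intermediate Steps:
D = 4 (D = -1 + 5 = 4)
X(U) = 0
W(L, b) = 4 - b
d = 8 (d = 2 + 3*2 = 2 + 6 = 8)
p(G, r) = 8
p(W(T(6), k(1, 3)), X(-8)) - 1*37374 = 8 - 1*37374 = 8 - 37374 = -37366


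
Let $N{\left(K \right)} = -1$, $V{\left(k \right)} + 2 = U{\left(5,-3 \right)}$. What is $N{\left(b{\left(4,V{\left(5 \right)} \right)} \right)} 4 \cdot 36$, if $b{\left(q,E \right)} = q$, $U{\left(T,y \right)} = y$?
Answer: $-144$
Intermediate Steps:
$V{\left(k \right)} = -5$ ($V{\left(k \right)} = -2 - 3 = -5$)
$N{\left(b{\left(4,V{\left(5 \right)} \right)} \right)} 4 \cdot 36 = - 4 \cdot 36 = \left(-1\right) 144 = -144$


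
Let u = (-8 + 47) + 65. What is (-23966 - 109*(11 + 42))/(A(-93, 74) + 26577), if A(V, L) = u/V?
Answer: -2766099/2471557 ≈ -1.1192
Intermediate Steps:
u = 104 (u = 39 + 65 = 104)
A(V, L) = 104/V
(-23966 - 109*(11 + 42))/(A(-93, 74) + 26577) = (-23966 - 109*(11 + 42))/(104/(-93) + 26577) = (-23966 - 109*53)/(104*(-1/93) + 26577) = (-23966 - 5777)/(-104/93 + 26577) = -29743/2471557/93 = -29743*93/2471557 = -2766099/2471557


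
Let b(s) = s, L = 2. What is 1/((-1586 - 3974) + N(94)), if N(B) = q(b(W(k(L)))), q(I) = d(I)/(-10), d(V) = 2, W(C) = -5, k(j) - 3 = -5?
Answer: -5/27801 ≈ -0.00017985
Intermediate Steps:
k(j) = -2 (k(j) = 3 - 5 = -2)
q(I) = -⅕ (q(I) = 2/(-10) = 2*(-⅒) = -⅕)
N(B) = -⅕
1/((-1586 - 3974) + N(94)) = 1/((-1586 - 3974) - ⅕) = 1/(-5560 - ⅕) = 1/(-27801/5) = -5/27801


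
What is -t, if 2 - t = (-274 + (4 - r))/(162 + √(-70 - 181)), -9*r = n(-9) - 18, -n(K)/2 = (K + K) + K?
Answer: -13726/3785 + 38*I*√251/3785 ≈ -3.6264 + 0.15906*I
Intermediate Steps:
n(K) = -6*K (n(K) = -2*((K + K) + K) = -2*(2*K + K) = -6*K)
r = -4 (r = -(-6*(-9) - 18)/9 = -(54 - 18)/9 = -⅑*36 = -4)
t = 2 + 266/(162 + I*√251) (t = 2 - (-274 + (4 - 1*(-4)))/(162 + √(-70 - 181)) = 2 - (-274 + (4 + 4))/(162 + √(-251)) = 2 - (-274 + 8)/(162 + I*√251) = 2 - (-266)/(162 + I*√251) = 2 + 266/(162 + I*√251) ≈ 3.6264 - 0.15906*I)
-t = -(13726/3785 - 38*I*√251/3785) = -13726/3785 + 38*I*√251/3785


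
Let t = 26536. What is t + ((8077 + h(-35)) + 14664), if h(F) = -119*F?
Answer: 53442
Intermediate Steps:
t + ((8077 + h(-35)) + 14664) = 26536 + ((8077 - 119*(-35)) + 14664) = 26536 + ((8077 + 4165) + 14664) = 26536 + (12242 + 14664) = 26536 + 26906 = 53442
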